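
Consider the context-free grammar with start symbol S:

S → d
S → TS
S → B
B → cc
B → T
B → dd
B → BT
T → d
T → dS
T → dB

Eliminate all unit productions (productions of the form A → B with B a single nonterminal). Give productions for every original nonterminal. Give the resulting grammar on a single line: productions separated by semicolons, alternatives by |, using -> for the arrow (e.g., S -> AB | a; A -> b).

S -> d | BT | TS | cc | dB | dS | dd; B -> d | BT | cc | dB | dS | dd; T -> d | dB | dS

Unit productions: B->T, S->B.
Unit pairs (A ⇒* B via units): (B,T), (S,B), (S,T).
S: inherits non-unit rules of {B, S, T} → BT | TS | cc | d | dB | dS | dd.
B: inherits non-unit rules of {B, T} → BT | cc | d | dB | dS | dd.
T: inherits non-unit rules of {T} → d | dB | dS.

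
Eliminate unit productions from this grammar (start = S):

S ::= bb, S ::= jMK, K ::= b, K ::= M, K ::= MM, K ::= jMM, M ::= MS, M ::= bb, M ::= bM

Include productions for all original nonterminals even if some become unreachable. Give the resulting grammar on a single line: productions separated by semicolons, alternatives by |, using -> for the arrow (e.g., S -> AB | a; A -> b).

Unit productions: K->M.
Unit pairs (A ⇒* B via units): (K,M).
S: inherits non-unit rules of {S} → bb | jMK.
K: inherits non-unit rules of {K, M} → MM | MS | b | bM | bb | jMM.
M: inherits non-unit rules of {M} → MS | bM | bb.

S -> bb | jMK; K -> b | MM | MS | bM | bb | jMM; M -> MS | bM | bb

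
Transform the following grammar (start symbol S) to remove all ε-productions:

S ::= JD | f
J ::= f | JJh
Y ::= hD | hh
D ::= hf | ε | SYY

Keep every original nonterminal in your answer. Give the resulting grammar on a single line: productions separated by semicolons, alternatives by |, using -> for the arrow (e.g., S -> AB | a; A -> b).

Nullable set: {D}.
S -> JD: D nullable, giving J | JD.
Drop D -> ε.
Y -> hD: D nullable, giving h | hD.
Unchanged (no nullable symbols): S -> f; D -> SYY; D -> hf; J -> JJh; J -> f; Y -> hh.

S -> J | f | JD; D -> hf | SYY; J -> f | JJh; Y -> h | hD | hh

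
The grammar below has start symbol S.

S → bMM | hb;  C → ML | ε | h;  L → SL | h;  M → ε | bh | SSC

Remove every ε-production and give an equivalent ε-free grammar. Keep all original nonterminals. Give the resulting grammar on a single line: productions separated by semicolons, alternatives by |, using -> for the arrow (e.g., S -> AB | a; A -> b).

S -> b | bM | hb | bMM; C -> L | h | ML; L -> h | SL; M -> SS | bh | SSC

Nullable set: {C, M}.
S -> bMM: M, M nullable, giving b | bM | bMM.
Drop C -> ε.
C -> ML: M nullable, giving L | ML.
Drop M -> ε.
M -> SSC: C nullable, giving SS | SSC.
Unchanged (no nullable symbols): S -> hb; C -> h; L -> SL; L -> h; M -> bh.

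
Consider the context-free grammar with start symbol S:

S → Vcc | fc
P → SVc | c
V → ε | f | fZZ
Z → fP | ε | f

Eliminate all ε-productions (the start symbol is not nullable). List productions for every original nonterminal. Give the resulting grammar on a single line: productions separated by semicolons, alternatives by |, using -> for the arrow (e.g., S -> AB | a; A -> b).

Nullable set: {V, Z}.
S -> Vcc: V nullable, giving Vcc | cc.
P -> SVc: V nullable, giving SVc | Sc.
Drop V -> ε.
V -> fZZ: Z, Z nullable, giving f | fZ | fZZ.
Drop Z -> ε.
Unchanged (no nullable symbols): S -> fc; P -> c; V -> f; Z -> f; Z -> fP.

S -> cc | fc | Vcc; P -> c | Sc | SVc; V -> f | fZ | fZZ; Z -> f | fP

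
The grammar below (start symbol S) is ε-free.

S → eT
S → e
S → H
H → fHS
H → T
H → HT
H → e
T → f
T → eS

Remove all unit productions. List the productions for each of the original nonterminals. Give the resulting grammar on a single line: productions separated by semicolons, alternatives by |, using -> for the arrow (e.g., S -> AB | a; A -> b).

Unit productions: H->T, S->H.
Unit pairs (A ⇒* B via units): (H,T), (S,H), (S,T).
S: inherits non-unit rules of {H, S, T} → HT | e | eS | eT | f | fHS.
H: inherits non-unit rules of {H, T} → HT | e | eS | f | fHS.
T: inherits non-unit rules of {T} → eS | f.

S -> e | f | HT | eS | eT | fHS; H -> e | f | HT | eS | fHS; T -> f | eS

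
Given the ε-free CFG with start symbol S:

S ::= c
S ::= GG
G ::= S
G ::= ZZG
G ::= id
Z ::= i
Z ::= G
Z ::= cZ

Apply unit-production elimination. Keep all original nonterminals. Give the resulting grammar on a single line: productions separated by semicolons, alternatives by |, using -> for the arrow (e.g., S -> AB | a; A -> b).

S -> c | GG; G -> c | GG | id | ZZG; Z -> c | i | GG | cZ | id | ZZG

Unit productions: G->S, Z->G.
Unit pairs (A ⇒* B via units): (G,S), (Z,G), (Z,S).
S: inherits non-unit rules of {S} → GG | c.
G: inherits non-unit rules of {G, S} → GG | ZZG | c | id.
Z: inherits non-unit rules of {G, S, Z} → GG | ZZG | c | cZ | i | id.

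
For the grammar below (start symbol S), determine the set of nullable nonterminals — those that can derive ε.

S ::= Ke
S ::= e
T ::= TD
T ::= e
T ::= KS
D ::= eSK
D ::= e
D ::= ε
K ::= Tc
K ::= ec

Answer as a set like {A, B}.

{D}

Directly nullable (have an ε-rule): {D}.
Not nullable: K, S, T — each has a terminal in every rule's right-hand side or depends on a non-nullable symbol.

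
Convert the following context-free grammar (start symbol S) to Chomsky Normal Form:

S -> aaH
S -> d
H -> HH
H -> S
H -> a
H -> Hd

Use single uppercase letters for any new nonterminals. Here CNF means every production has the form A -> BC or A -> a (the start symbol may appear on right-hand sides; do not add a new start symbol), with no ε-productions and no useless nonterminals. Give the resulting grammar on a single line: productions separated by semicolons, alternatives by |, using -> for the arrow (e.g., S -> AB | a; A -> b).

S -> d | BD; A -> d; B -> a; C -> BH; D -> BH; H -> a | d | BC | HA | HH

No ε-productions.
After unit-elimination: S -> d | aaH; H -> a | d | HH | Hd | aaH.
TERM: introduce B -> a, A -> d and substitute in every rule of length ≥2.
BIN: H -> BBH becomes H -> BC, C -> BH; S -> BBH becomes S -> BD, D -> BH.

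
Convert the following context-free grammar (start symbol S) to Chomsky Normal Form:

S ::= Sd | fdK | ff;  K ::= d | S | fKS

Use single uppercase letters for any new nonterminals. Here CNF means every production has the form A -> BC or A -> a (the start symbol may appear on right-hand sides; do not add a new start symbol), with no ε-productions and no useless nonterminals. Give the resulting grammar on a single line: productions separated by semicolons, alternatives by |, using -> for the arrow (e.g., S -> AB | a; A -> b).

S -> BB | BE | SA; A -> d; B -> f; C -> AK; D -> KS; E -> AK; K -> d | BB | BC | BD | SA

No ε-productions.
After unit-elimination: S -> Sd | ff | fdK; K -> d | Sd | ff | fKS | fdK.
TERM: introduce A -> d, B -> f and substitute in every rule of length ≥2.
BIN: K -> BAK becomes K -> BC, C -> AK; K -> BKS becomes K -> BD, D -> KS; S -> BAK becomes S -> BE, E -> AK.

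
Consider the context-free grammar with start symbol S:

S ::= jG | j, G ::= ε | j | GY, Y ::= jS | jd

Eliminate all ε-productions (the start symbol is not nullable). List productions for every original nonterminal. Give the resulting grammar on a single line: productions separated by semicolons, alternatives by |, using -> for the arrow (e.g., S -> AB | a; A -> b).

Nullable set: {G}.
S -> jG: G nullable, giving j | jG.
Drop G -> ε.
G -> GY: G nullable, giving GY | Y.
Unchanged (no nullable symbols): S -> j; G -> j; Y -> jS; Y -> jd.

S -> j | jG; G -> Y | j | GY; Y -> jS | jd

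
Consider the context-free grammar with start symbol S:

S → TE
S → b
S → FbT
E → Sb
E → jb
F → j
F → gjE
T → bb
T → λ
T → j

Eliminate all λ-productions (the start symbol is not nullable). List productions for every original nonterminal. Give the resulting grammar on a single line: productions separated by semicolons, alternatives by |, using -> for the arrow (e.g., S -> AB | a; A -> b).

S -> E | b | Fb | TE | FbT; E -> Sb | jb; F -> j | gjE; T -> j | bb

Nullable set: {T}.
S -> FbT: T nullable, giving Fb | FbT.
S -> TE: T nullable, giving E | TE.
Drop T -> λ.
Unchanged (no nullable symbols): S -> b; E -> Sb; E -> jb; F -> gjE; F -> j; T -> bb; T -> j.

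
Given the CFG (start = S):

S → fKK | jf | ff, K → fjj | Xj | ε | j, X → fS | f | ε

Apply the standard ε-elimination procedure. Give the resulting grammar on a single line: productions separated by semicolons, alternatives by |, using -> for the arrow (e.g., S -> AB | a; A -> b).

S -> f | fK | ff | jf | fKK; K -> j | Xj | fjj; X -> f | fS

Nullable set: {K, X}.
S -> fKK: K, K nullable, giving f | fK | fKK.
Drop K -> ε.
K -> Xj: X nullable, giving Xj | j.
Drop X -> ε.
Unchanged (no nullable symbols): S -> ff; S -> jf; K -> fjj; K -> j; X -> f; X -> fS.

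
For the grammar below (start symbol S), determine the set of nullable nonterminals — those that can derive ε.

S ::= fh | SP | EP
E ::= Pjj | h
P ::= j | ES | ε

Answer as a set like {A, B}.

{P}

Directly nullable (have an ε-rule): {P}.
Not nullable: E, S — each has a terminal in every rule's right-hand side or depends on a non-nullable symbol.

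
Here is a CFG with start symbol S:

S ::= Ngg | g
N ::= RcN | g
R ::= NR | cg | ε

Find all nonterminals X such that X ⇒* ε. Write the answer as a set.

Directly nullable (have an ε-rule): {R}.
Not nullable: N, S — each has a terminal in every rule's right-hand side or depends on a non-nullable symbol.

{R}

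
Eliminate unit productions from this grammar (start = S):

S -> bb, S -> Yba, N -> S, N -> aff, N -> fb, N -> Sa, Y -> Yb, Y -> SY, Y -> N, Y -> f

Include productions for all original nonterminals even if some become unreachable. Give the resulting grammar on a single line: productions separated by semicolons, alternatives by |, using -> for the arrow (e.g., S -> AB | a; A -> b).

S -> bb | Yba; N -> Sa | bb | fb | Yba | aff; Y -> f | SY | Sa | Yb | bb | fb | Yba | aff

Unit productions: N->S, Y->N.
Unit pairs (A ⇒* B via units): (N,S), (Y,N), (Y,S).
S: inherits non-unit rules of {S} → Yba | bb.
N: inherits non-unit rules of {N, S} → Sa | Yba | aff | bb | fb.
Y: inherits non-unit rules of {N, S, Y} → SY | Sa | Yb | Yba | aff | bb | f | fb.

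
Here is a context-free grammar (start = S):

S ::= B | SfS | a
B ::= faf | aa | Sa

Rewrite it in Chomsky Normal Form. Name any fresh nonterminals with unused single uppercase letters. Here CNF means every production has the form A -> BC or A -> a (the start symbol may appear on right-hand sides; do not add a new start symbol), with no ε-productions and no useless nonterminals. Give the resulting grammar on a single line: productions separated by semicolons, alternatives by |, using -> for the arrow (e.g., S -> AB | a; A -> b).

S -> a | AA | CE | SA | SF; A -> a; C -> f; E -> AC; F -> CS

No ε-productions.
After unit-elimination: S -> a | Sa | aa | SfS | faf; B -> Sa | aa | faf.
TERM: introduce A -> a, C -> f and substitute in every rule of length ≥2.
BIN: B -> CAC becomes B -> CD, D -> AC; S -> CAC becomes S -> CE, E -> AC; S -> SCS becomes S -> SF, F -> CS.
Drop unreachable/unproductive: B.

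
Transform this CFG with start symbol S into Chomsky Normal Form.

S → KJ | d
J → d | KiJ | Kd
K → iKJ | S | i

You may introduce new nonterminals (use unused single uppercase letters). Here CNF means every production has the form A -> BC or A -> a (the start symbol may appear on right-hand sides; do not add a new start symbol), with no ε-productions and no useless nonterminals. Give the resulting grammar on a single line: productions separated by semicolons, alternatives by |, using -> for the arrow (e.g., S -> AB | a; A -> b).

No ε-productions.
After unit-elimination: S -> d | KJ; J -> d | Kd | KiJ; K -> d | i | KJ | iKJ.
TERM: introduce A -> d, B -> i and substitute in every rule of length ≥2.
BIN: J -> KBJ becomes J -> KC, C -> BJ; K -> BKJ becomes K -> BD, D -> KJ.

S -> d | KJ; A -> d; B -> i; C -> BJ; D -> KJ; J -> d | KA | KC; K -> d | i | BD | KJ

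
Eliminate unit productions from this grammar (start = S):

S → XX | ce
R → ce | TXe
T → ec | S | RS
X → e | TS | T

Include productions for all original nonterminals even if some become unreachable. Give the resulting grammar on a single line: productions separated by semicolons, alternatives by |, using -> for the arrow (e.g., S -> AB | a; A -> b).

Unit productions: T->S, X->T.
Unit pairs (A ⇒* B via units): (T,S), (X,S), (X,T).
S: inherits non-unit rules of {S} → XX | ce.
R: inherits non-unit rules of {R} → TXe | ce.
T: inherits non-unit rules of {S, T} → RS | XX | ce | ec.
X: inherits non-unit rules of {S, T, X} → RS | TS | XX | ce | e | ec.

S -> XX | ce; R -> ce | TXe; T -> RS | XX | ce | ec; X -> e | RS | TS | XX | ce | ec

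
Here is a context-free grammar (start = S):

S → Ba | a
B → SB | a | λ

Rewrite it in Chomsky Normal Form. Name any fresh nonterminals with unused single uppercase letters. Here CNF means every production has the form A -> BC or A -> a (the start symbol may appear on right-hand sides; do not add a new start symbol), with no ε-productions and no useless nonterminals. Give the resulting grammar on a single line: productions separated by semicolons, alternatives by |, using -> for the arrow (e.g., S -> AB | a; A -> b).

S -> a | BA; A -> a; B -> a | BA | SB

Nullable: {B}; after ε-elimination: S -> a | Ba; B -> S | a | SB.
After unit-elimination: S -> a | Ba; B -> a | Ba | SB.
TERM: introduce A -> a and substitute in every rule of length ≥2.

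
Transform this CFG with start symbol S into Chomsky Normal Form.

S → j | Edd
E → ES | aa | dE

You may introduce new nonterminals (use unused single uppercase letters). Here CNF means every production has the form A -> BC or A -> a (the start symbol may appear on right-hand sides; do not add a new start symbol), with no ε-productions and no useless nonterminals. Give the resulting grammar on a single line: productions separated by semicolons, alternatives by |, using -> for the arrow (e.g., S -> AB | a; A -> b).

S -> j | EC; A -> a; B -> d; C -> BB; E -> AA | BE | ES

No ε-productions.
No unit productions to eliminate.
TERM: introduce A -> a, B -> d and substitute in every rule of length ≥2.
BIN: S -> EBB becomes S -> EC, C -> BB.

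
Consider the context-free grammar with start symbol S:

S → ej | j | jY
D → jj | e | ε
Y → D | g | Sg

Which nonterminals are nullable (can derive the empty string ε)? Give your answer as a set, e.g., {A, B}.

Directly nullable (have an ε-rule): {D}.
Y is nullable via Y -> D (every symbol on the right is already known nullable).
Not nullable: S — each has a terminal in every rule's right-hand side or depends on a non-nullable symbol.

{D, Y}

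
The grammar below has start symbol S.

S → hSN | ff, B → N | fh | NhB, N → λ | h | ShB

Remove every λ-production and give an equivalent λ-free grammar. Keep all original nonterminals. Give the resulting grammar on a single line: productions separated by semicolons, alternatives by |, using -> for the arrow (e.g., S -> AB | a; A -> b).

Nullable set: {B, N}.
S -> hSN: N nullable, giving hS | hSN.
B -> N: N nullable, giving N.
B -> NhB: N, B nullable, giving Nh | NhB | h | hB.
Drop N -> λ.
N -> ShB: B nullable, giving Sh | ShB.
Unchanged (no nullable symbols): S -> ff; B -> fh; N -> h.

S -> ff | hS | hSN; B -> N | h | Nh | fh | hB | NhB; N -> h | Sh | ShB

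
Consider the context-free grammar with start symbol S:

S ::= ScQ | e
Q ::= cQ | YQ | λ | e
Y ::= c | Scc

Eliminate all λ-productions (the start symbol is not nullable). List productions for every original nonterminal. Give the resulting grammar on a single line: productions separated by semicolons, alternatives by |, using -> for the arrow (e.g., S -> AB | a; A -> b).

S -> e | Sc | ScQ; Q -> Y | c | e | YQ | cQ; Y -> c | Scc

Nullable set: {Q}.
S -> ScQ: Q nullable, giving Sc | ScQ.
Drop Q -> λ.
Q -> YQ: Q nullable, giving Y | YQ.
Q -> cQ: Q nullable, giving c | cQ.
Unchanged (no nullable symbols): S -> e; Q -> e; Y -> Scc; Y -> c.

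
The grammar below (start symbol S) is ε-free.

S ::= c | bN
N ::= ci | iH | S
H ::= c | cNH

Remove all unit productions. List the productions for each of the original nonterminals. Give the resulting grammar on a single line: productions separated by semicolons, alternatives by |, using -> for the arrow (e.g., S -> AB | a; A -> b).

Unit productions: N->S.
Unit pairs (A ⇒* B via units): (N,S).
S: inherits non-unit rules of {S} → bN | c.
H: inherits non-unit rules of {H} → c | cNH.
N: inherits non-unit rules of {N, S} → bN | c | ci | iH.

S -> c | bN; H -> c | cNH; N -> c | bN | ci | iH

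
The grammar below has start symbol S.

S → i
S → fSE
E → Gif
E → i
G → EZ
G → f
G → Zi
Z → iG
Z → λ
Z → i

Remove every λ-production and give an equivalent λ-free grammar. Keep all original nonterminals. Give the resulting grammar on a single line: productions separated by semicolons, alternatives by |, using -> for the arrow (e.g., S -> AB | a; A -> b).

Nullable set: {Z}.
G -> EZ: Z nullable, giving E | EZ.
G -> Zi: Z nullable, giving Zi | i.
Drop Z -> λ.
Unchanged (no nullable symbols): S -> fSE; S -> i; E -> Gif; E -> i; G -> f; Z -> i; Z -> iG.

S -> i | fSE; E -> i | Gif; G -> E | f | i | EZ | Zi; Z -> i | iG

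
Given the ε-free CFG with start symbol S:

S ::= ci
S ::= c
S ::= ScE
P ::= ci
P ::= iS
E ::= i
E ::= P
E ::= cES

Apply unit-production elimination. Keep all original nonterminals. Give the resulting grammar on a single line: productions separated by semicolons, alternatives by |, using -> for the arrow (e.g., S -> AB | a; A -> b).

Unit productions: E->P.
Unit pairs (A ⇒* B via units): (E,P).
S: inherits non-unit rules of {S} → ScE | c | ci.
E: inherits non-unit rules of {E, P} → cES | ci | i | iS.
P: inherits non-unit rules of {P} → ci | iS.

S -> c | ci | ScE; E -> i | ci | iS | cES; P -> ci | iS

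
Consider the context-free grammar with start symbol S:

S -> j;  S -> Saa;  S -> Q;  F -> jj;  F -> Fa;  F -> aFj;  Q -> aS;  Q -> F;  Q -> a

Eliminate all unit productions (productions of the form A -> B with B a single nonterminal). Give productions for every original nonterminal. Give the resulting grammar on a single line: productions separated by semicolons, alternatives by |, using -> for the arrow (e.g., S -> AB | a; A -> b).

S -> a | j | Fa | aS | jj | Saa | aFj; F -> Fa | jj | aFj; Q -> a | Fa | aS | jj | aFj

Unit productions: Q->F, S->Q.
Unit pairs (A ⇒* B via units): (Q,F), (S,F), (S,Q).
S: inherits non-unit rules of {F, Q, S} → Fa | Saa | a | aFj | aS | j | jj.
F: inherits non-unit rules of {F} → Fa | aFj | jj.
Q: inherits non-unit rules of {F, Q} → Fa | a | aFj | aS | jj.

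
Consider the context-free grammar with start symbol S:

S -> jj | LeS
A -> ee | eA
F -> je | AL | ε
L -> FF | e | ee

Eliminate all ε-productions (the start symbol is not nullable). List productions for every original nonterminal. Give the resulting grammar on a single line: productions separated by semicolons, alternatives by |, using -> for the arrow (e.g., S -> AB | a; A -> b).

S -> eS | jj | LeS; A -> eA | ee; F -> A | AL | je; L -> F | e | FF | ee

Nullable set: {F, L}.
S -> LeS: L nullable, giving LeS | eS.
Drop F -> ε.
F -> AL: L nullable, giving A | AL.
L -> FF: F, F nullable, giving F | FF.
Unchanged (no nullable symbols): S -> jj; A -> eA; A -> ee; F -> je; L -> e; L -> ee.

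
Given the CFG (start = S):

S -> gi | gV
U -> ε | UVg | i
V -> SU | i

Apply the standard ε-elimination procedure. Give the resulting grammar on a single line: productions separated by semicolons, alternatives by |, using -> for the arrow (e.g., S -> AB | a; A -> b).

Nullable set: {U}.
Drop U -> ε.
U -> UVg: U nullable, giving UVg | Vg.
V -> SU: U nullable, giving S | SU.
Unchanged (no nullable symbols): S -> gV; S -> gi; U -> i; V -> i.

S -> gV | gi; U -> i | Vg | UVg; V -> S | i | SU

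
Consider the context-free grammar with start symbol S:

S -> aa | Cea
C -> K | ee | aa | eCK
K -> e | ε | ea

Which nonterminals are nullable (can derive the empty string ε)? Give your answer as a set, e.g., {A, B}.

Directly nullable (have an ε-rule): {K}.
C is nullable via C -> K (every symbol on the right is already known nullable).
Not nullable: S — each has a terminal in every rule's right-hand side or depends on a non-nullable symbol.

{C, K}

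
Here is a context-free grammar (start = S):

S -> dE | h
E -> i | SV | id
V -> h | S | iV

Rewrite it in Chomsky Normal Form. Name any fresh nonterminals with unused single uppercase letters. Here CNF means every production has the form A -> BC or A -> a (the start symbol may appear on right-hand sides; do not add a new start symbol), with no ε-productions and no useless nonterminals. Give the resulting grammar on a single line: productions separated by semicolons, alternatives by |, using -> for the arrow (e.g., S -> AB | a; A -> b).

S -> h | BE; A -> i; B -> d; E -> i | AB | SV; V -> h | AV | BE

No ε-productions.
After unit-elimination: S -> h | dE; E -> i | SV | id; V -> h | dE | iV.
TERM: introduce B -> d, A -> i and substitute in every rule of length ≥2.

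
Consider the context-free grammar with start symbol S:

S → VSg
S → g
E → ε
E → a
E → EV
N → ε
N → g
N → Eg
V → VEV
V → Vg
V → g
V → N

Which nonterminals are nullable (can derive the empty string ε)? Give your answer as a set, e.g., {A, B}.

Directly nullable (have an ε-rule): {E, N}.
V is nullable via V -> N (every symbol on the right is already known nullable).
Not nullable: S — each has a terminal in every rule's right-hand side or depends on a non-nullable symbol.

{E, N, V}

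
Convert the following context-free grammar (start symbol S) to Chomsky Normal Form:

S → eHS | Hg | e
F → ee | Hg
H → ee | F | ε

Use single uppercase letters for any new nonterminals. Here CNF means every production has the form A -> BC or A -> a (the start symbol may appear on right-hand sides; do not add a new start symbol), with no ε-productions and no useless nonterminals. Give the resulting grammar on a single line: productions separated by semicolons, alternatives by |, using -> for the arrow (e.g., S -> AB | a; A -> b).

Nullable: {H}; after ε-elimination: S -> e | g | Hg | eS | eHS; F -> g | Hg | ee; H -> F | ee.
After unit-elimination: S -> e | g | Hg | eS | eHS; F -> g | Hg | ee; H -> g | Hg | ee.
TERM: introduce B -> e, A -> g and substitute in every rule of length ≥2.
BIN: S -> BHS becomes S -> BC, C -> HS.
Drop unreachable/unproductive: F.

S -> e | g | BC | BS | HA; A -> g; B -> e; C -> HS; H -> g | BB | HA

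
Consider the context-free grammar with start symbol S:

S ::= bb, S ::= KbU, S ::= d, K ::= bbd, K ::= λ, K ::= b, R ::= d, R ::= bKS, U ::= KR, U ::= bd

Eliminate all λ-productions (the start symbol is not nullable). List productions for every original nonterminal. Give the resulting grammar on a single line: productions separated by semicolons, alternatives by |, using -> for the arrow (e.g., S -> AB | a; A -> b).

S -> d | bU | bb | KbU; K -> b | bbd; R -> d | bS | bKS; U -> R | KR | bd

Nullable set: {K}.
S -> KbU: K nullable, giving KbU | bU.
Drop K -> λ.
R -> bKS: K nullable, giving bKS | bS.
U -> KR: K nullable, giving KR | R.
Unchanged (no nullable symbols): S -> bb; S -> d; K -> b; K -> bbd; R -> d; U -> bd.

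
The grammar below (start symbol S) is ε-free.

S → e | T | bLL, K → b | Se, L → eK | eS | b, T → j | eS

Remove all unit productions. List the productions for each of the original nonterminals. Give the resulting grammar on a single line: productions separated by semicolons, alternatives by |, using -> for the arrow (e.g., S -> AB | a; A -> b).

Unit productions: S->T.
Unit pairs (A ⇒* B via units): (S,T).
S: inherits non-unit rules of {S, T} → bLL | e | eS | j.
K: inherits non-unit rules of {K} → Se | b.
L: inherits non-unit rules of {L} → b | eK | eS.
T: inherits non-unit rules of {T} → eS | j.

S -> e | j | eS | bLL; K -> b | Se; L -> b | eK | eS; T -> j | eS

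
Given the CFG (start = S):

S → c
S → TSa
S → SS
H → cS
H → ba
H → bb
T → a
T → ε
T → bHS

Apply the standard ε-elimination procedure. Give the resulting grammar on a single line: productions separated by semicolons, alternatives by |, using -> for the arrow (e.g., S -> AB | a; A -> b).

S -> c | SS | Sa | TSa; H -> ba | bb | cS; T -> a | bHS

Nullable set: {T}.
S -> TSa: T nullable, giving Sa | TSa.
Drop T -> ε.
Unchanged (no nullable symbols): S -> SS; S -> c; H -> ba; H -> bb; H -> cS; T -> a; T -> bHS.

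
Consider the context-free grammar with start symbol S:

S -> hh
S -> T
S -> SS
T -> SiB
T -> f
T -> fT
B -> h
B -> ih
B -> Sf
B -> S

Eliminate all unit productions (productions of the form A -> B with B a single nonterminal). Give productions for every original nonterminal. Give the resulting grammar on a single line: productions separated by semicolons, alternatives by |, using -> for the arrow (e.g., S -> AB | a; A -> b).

Unit productions: B->S, S->T.
Unit pairs (A ⇒* B via units): (B,S), (B,T), (S,T).
S: inherits non-unit rules of {S, T} → SS | SiB | f | fT | hh.
B: inherits non-unit rules of {B, S, T} → SS | Sf | SiB | f | fT | h | hh | ih.
T: inherits non-unit rules of {T} → SiB | f | fT.

S -> f | SS | fT | hh | SiB; B -> f | h | SS | Sf | fT | hh | ih | SiB; T -> f | fT | SiB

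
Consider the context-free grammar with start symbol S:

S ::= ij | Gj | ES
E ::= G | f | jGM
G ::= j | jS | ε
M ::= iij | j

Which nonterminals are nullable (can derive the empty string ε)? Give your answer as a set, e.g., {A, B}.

{E, G}

Directly nullable (have an ε-rule): {G}.
E is nullable via E -> G (every symbol on the right is already known nullable).
Not nullable: M, S — each has a terminal in every rule's right-hand side or depends on a non-nullable symbol.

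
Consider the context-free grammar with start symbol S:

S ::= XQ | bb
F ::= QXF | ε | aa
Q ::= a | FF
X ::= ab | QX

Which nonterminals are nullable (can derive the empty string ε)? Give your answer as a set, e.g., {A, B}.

{F, Q}

Directly nullable (have an ε-rule): {F}.
Q is nullable via Q -> FF (every symbol on the right is already known nullable).
Not nullable: S, X — each has a terminal in every rule's right-hand side or depends on a non-nullable symbol.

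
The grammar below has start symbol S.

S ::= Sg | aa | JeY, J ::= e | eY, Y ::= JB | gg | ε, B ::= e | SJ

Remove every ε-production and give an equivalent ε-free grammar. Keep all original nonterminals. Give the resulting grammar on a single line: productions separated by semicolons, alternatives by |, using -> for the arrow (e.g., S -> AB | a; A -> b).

Nullable set: {Y}.
S -> JeY: Y nullable, giving Je | JeY.
J -> eY: Y nullable, giving e | eY.
Drop Y -> ε.
Unchanged (no nullable symbols): S -> Sg; S -> aa; B -> SJ; B -> e; J -> e; Y -> JB; Y -> gg.

S -> Je | Sg | aa | JeY; B -> e | SJ; J -> e | eY; Y -> JB | gg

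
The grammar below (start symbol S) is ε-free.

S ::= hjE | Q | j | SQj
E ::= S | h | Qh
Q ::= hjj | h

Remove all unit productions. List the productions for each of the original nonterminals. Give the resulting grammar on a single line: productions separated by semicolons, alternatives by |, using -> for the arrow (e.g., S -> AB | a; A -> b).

Unit productions: E->S, S->Q.
Unit pairs (A ⇒* B via units): (E,Q), (E,S), (S,Q).
S: inherits non-unit rules of {Q, S} → SQj | h | hjE | hjj | j.
E: inherits non-unit rules of {E, Q, S} → Qh | SQj | h | hjE | hjj | j.
Q: inherits non-unit rules of {Q} → h | hjj.

S -> h | j | SQj | hjE | hjj; E -> h | j | Qh | SQj | hjE | hjj; Q -> h | hjj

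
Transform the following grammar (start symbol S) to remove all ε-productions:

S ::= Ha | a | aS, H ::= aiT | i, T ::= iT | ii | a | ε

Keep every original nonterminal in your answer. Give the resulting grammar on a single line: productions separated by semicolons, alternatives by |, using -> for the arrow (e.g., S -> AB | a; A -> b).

Nullable set: {T}.
H -> aiT: T nullable, giving ai | aiT.
Drop T -> ε.
T -> iT: T nullable, giving i | iT.
Unchanged (no nullable symbols): S -> Ha; S -> a; S -> aS; H -> i; T -> a; T -> ii.

S -> a | Ha | aS; H -> i | ai | aiT; T -> a | i | iT | ii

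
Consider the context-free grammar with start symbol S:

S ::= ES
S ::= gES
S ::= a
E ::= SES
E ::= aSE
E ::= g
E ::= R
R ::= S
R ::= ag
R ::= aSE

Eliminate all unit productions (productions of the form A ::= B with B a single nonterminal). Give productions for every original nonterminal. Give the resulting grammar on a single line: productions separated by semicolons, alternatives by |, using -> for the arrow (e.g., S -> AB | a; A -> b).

S -> a | ES | gES; E -> a | g | ES | ag | SES | aSE | gES; R -> a | ES | ag | aSE | gES

Unit productions: E->R, R->S.
Unit pairs (A ⇒* B via units): (E,R), (E,S), (R,S).
S: inherits non-unit rules of {S} → ES | a | gES.
E: inherits non-unit rules of {E, R, S} → ES | SES | a | aSE | ag | g | gES.
R: inherits non-unit rules of {R, S} → ES | a | aSE | ag | gES.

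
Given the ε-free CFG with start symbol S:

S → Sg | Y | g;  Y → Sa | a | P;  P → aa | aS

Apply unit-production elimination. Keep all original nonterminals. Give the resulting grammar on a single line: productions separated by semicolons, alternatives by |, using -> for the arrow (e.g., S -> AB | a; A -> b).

Unit productions: S->Y, Y->P.
Unit pairs (A ⇒* B via units): (S,P), (S,Y), (Y,P).
S: inherits non-unit rules of {P, S, Y} → Sa | Sg | a | aS | aa | g.
P: inherits non-unit rules of {P} → aS | aa.
Y: inherits non-unit rules of {P, Y} → Sa | a | aS | aa.

S -> a | g | Sa | Sg | aS | aa; P -> aS | aa; Y -> a | Sa | aS | aa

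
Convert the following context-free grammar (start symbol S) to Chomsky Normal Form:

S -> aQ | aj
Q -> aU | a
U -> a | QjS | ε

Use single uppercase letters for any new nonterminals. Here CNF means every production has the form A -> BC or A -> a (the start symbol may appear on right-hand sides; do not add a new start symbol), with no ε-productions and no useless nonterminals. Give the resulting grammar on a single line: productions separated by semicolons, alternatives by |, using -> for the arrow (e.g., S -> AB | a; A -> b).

S -> AB | AQ; A -> a; B -> j; C -> BS; Q -> a | AU; U -> a | QC

Nullable: {U}; after ε-elimination: S -> aQ | aj; Q -> a | aU; U -> a | QjS.
No unit productions to eliminate.
TERM: introduce A -> a, B -> j and substitute in every rule of length ≥2.
BIN: U -> QBS becomes U -> QC, C -> BS.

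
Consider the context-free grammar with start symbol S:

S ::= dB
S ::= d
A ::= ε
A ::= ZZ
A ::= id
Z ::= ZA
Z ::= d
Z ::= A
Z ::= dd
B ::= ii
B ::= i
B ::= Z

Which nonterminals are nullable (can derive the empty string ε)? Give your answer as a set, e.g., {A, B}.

{A, B, Z}

Directly nullable (have an ε-rule): {A}.
Z is nullable via Z -> A (every symbol on the right is already known nullable).
B is nullable via B -> Z (every symbol on the right is already known nullable).
Not nullable: S — each has a terminal in every rule's right-hand side or depends on a non-nullable symbol.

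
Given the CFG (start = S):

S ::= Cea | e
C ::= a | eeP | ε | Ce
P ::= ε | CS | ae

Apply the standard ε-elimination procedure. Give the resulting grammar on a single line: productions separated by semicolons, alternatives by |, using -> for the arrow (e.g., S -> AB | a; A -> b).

Nullable set: {C, P}.
S -> Cea: C nullable, giving Cea | ea.
Drop C -> ε.
C -> Ce: C nullable, giving Ce | e.
C -> eeP: P nullable, giving ee | eeP.
Drop P -> ε.
P -> CS: C nullable, giving CS | S.
Unchanged (no nullable symbols): S -> e; C -> a; P -> ae.

S -> e | ea | Cea; C -> a | e | Ce | ee | eeP; P -> S | CS | ae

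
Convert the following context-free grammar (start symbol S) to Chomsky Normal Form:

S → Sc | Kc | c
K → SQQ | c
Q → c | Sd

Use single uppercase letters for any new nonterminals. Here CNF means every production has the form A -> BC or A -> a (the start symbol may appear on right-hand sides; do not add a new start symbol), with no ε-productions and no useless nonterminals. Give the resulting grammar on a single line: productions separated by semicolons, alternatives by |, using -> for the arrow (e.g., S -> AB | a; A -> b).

No ε-productions.
No unit productions to eliminate.
TERM: introduce B -> c, A -> d and substitute in every rule of length ≥2.
BIN: K -> SQQ becomes K -> SC, C -> QQ.

S -> c | KB | SB; A -> d; B -> c; C -> QQ; K -> c | SC; Q -> c | SA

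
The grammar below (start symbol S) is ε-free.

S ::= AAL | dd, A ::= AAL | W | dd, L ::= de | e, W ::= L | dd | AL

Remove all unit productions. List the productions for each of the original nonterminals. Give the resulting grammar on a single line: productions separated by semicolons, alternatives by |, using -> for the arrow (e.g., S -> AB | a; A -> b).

S -> dd | AAL; A -> e | AL | dd | de | AAL; L -> e | de; W -> e | AL | dd | de

Unit productions: A->W, W->L.
Unit pairs (A ⇒* B via units): (A,L), (A,W), (W,L).
S: inherits non-unit rules of {S} → AAL | dd.
A: inherits non-unit rules of {A, L, W} → AAL | AL | dd | de | e.
L: inherits non-unit rules of {L} → de | e.
W: inherits non-unit rules of {L, W} → AL | dd | de | e.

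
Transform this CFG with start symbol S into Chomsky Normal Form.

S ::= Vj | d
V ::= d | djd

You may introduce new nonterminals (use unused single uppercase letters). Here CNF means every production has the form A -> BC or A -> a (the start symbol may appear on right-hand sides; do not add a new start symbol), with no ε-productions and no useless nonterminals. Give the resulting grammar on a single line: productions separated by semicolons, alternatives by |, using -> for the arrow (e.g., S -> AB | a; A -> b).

No ε-productions.
No unit productions to eliminate.
TERM: introduce B -> d, A -> j and substitute in every rule of length ≥2.
BIN: V -> BAB becomes V -> BC, C -> AB.

S -> d | VA; A -> j; B -> d; C -> AB; V -> d | BC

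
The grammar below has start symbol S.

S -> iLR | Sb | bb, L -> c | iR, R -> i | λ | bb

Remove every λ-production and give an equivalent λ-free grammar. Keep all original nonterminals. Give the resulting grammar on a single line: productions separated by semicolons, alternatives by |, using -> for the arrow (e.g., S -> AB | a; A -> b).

S -> Sb | bb | iL | iLR; L -> c | i | iR; R -> i | bb

Nullable set: {R}.
S -> iLR: R nullable, giving iL | iLR.
L -> iR: R nullable, giving i | iR.
Drop R -> λ.
Unchanged (no nullable symbols): S -> Sb; S -> bb; L -> c; R -> bb; R -> i.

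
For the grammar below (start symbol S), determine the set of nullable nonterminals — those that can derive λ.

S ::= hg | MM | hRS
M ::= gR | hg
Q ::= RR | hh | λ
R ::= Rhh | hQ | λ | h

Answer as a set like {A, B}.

Directly nullable (have an ε-rule): {Q, R}.
Not nullable: M, S — each has a terminal in every rule's right-hand side or depends on a non-nullable symbol.

{Q, R}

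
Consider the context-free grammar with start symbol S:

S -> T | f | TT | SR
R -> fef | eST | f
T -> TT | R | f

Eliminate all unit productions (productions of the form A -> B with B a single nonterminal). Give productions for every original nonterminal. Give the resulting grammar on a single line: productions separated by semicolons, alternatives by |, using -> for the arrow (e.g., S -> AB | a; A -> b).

Unit productions: S->T, T->R.
Unit pairs (A ⇒* B via units): (S,R), (S,T), (T,R).
S: inherits non-unit rules of {R, S, T} → SR | TT | eST | f | fef.
R: inherits non-unit rules of {R} → eST | f | fef.
T: inherits non-unit rules of {R, T} → TT | eST | f | fef.

S -> f | SR | TT | eST | fef; R -> f | eST | fef; T -> f | TT | eST | fef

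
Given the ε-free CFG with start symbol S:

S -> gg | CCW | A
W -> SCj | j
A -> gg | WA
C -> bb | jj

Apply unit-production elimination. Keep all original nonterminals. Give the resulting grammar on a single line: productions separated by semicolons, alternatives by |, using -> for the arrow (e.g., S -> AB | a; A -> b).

Unit productions: S->A.
Unit pairs (A ⇒* B via units): (S,A).
S: inherits non-unit rules of {A, S} → CCW | WA | gg.
A: inherits non-unit rules of {A} → WA | gg.
C: inherits non-unit rules of {C} → bb | jj.
W: inherits non-unit rules of {W} → SCj | j.

S -> WA | gg | CCW; A -> WA | gg; C -> bb | jj; W -> j | SCj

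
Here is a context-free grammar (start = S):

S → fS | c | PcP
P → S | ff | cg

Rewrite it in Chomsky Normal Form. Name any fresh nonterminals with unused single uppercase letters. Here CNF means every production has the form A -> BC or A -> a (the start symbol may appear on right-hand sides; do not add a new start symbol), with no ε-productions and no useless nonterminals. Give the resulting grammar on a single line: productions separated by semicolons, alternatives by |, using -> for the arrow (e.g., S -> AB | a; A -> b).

S -> c | CS | PE; A -> c; B -> g; C -> f; D -> AP; E -> AP; P -> c | AB | CC | CS | PD

No ε-productions.
After unit-elimination: S -> c | fS | PcP; P -> c | cg | fS | ff | PcP.
TERM: introduce A -> c, C -> f, B -> g and substitute in every rule of length ≥2.
BIN: P -> PAP becomes P -> PD, D -> AP; S -> PAP becomes S -> PE, E -> AP.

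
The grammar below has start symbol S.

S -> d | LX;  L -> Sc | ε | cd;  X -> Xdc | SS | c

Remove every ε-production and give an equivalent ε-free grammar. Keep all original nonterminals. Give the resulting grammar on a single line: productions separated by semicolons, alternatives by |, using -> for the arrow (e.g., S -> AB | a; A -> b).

Nullable set: {L}.
S -> LX: L nullable, giving LX | X.
Drop L -> ε.
Unchanged (no nullable symbols): S -> d; L -> Sc; L -> cd; X -> SS; X -> Xdc; X -> c.

S -> X | d | LX; L -> Sc | cd; X -> c | SS | Xdc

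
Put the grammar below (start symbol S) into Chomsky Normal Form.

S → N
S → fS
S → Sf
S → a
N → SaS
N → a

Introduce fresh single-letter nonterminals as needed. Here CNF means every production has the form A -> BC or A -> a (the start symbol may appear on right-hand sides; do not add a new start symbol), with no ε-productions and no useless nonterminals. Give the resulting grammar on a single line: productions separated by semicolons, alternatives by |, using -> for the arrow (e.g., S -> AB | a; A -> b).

S -> a | BS | SB | SD; A -> a; B -> f; D -> AS

No ε-productions.
After unit-elimination: S -> a | Sf | fS | SaS; N -> a | SaS.
TERM: introduce A -> a, B -> f and substitute in every rule of length ≥2.
BIN: N -> SAS becomes N -> SC, C -> AS; S -> SAS becomes S -> SD, D -> AS.
Drop unreachable/unproductive: N.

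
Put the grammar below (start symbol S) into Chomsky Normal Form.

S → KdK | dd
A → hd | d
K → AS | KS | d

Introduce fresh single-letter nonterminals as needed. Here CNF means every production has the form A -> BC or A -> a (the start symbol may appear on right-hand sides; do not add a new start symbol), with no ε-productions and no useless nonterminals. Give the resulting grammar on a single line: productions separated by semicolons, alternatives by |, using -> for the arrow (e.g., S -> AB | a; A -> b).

S -> CC | KD; A -> d | BC; B -> h; C -> d; D -> CK; K -> d | AS | KS

No ε-productions.
No unit productions to eliminate.
TERM: introduce C -> d, B -> h and substitute in every rule of length ≥2.
BIN: S -> KCK becomes S -> KD, D -> CK.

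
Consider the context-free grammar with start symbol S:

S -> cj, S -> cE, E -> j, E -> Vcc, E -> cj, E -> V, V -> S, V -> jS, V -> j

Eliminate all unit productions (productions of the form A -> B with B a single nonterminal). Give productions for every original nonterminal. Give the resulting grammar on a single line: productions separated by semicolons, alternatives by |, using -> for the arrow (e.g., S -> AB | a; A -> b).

Unit productions: E->V, V->S.
Unit pairs (A ⇒* B via units): (E,S), (E,V), (V,S).
S: inherits non-unit rules of {S} → cE | cj.
E: inherits non-unit rules of {E, S, V} → Vcc | cE | cj | j | jS.
V: inherits non-unit rules of {S, V} → cE | cj | j | jS.

S -> cE | cj; E -> j | cE | cj | jS | Vcc; V -> j | cE | cj | jS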